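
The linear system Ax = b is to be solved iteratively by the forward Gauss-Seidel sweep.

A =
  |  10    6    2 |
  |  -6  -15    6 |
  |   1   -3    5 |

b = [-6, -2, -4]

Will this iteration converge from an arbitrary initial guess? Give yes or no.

Write A = D+L+U with D = diag(10, -15, 5).
GS T = -(D+L)⁻¹U: row 0 first, T[0,1] = -(6)/(10) = -0.6000; later rows by forward substitution.
  T[0,:] = [+0.0000 -0.6000 -0.2000]
  T[1,:] = [+0.0000 +0.2400 +0.4800]
  T[2,:] = [+0.0000 +0.2640 +0.3280]
moduli |λ_i(T)| = 0.6427, 0.0747, 0.0000.
ρ(T) = max|λ| = 0.6427; 0.6427 < 1, so it converges for any x₀.

yes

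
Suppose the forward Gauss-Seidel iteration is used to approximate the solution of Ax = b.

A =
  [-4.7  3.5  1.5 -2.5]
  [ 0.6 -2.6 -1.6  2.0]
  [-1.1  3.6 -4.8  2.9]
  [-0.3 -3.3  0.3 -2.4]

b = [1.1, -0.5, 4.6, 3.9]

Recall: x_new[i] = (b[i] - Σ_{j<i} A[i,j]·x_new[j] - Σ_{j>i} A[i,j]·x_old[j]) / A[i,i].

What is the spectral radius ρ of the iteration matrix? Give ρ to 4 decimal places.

1.3118

Let D = diag(-4.7, -2.6, -4.8, -2.4); L, U the strict triangles.
Gauss-Seidel: T = -(D+L)⁻¹U, row 0 first, T[0,1] = -(3.5)/(-4.7) = +0.7447; later rows by forward substitution.
  T[0,:] = [+0.0000 +0.7447 +0.3191 -0.5319]
  T[1,:] = [+0.0000 +0.1718 -0.5417 +0.6465]
  T[2,:] = [+0.0000 -0.0418 -0.4794 +1.2109]
  T[3,:] = [+0.0000 -0.3346 +0.6451 -0.6711]
|roots of det(T-λI)|: 1.3118, 0.3992, 0.0661, 0.0000.
ρ = 1.3118; 1.3118 > 1, so it fails to converge.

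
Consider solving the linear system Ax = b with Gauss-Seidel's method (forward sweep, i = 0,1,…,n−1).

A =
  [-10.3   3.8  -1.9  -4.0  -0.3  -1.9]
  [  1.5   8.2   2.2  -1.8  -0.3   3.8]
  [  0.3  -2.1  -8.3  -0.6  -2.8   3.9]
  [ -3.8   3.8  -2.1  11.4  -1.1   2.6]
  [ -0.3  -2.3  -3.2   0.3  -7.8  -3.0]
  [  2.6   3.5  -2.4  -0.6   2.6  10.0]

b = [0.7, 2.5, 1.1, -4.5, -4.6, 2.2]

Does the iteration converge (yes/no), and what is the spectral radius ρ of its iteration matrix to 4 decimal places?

A = D + L + U where D = diag(-10.3, 8.2, -8.3, 11.4, -7.8, 10).
GS T = -(D+L)⁻¹U: row 0 first, T[0,4] = -(-0.3)/(-10.3) = -0.0291; later rows by forward substitution.
  T[0,:] = [+0.0000 +0.3689 -0.1845 -0.3883 -0.0291 -0.1845]
  T[1,:] = [+0.0000 -0.0675 -0.2345 +0.2906 +0.0419 -0.4297]
  T[2,:] = [+0.0000 +0.0304 +0.0527 -0.1598 -0.3490 +0.5719]
  T[3,:] = [+0.0000 +0.1511 +0.0264 -0.2557 +0.0085 -0.0410]
  T[4,:] = [+0.0000 -0.0010 +0.0557 -0.0150 +0.1323 -0.4870]
  T[5,:] = [+0.0000 -0.0557 +0.1298 -0.0505 -0.1247 +0.4598]
moduli |λ_i(T)| = 0.7535, 0.3522, 0.1534, 0.1534, 0.0111, 0.0000.
spectral radius ρ = 0.7535; 0.7535 < 1: convergent.

yes, ρ = 0.7535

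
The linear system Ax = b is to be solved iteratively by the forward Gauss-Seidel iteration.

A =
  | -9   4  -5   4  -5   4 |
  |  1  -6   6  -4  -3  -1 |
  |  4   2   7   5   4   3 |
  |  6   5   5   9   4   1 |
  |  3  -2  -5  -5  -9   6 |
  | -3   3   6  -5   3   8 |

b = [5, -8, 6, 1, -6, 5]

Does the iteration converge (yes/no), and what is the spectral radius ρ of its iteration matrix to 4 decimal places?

no, ρ = 1.4305

Diagonal D = diag(-9, -6, 7, 9, -9, 8); L, U strict lower/upper.
Gauss-Seidel: T = -(D+L)⁻¹U, row 0 first, T[0,4] = -(-5)/(-9) = -0.5556; later rows by forward substitution.
  T[0,:] = [+0.0000  +0.4444  -0.5556  +0.4444  -0.5556  +0.4444]
  T[1,:] = [+0.0000  +0.0741  +0.9074  -0.5926  -0.5926  -0.0926]
  T[2,:] = [+0.0000  -0.2751  +0.0582  -0.7989  -0.0847  -0.6561]
  T[3,:] = [+0.0000  -0.1846  -0.1661  +0.4768  +0.3022  +0.0085]
  T[4,:] = [+0.0000  +0.3871  -0.3269  +0.4588  -0.1743  +1.1951]
  T[5,:] = [+0.0000  +0.0847  -0.5735  +1.1140  +0.3316  +0.2506]
eigenvalue magnitudes: 1.4305, 0.5184, 0.5184, 0.4036, 0.2273, 0.0000.
ρ(T) = max|λ| = 1.4305; 1.4305 > 1, so it fails to converge.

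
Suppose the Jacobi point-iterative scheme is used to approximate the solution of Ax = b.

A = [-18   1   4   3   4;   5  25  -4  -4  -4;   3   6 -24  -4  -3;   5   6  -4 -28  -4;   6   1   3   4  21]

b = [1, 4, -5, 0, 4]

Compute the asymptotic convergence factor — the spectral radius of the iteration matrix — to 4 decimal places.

A = D + L + U where D = diag(-18, 25, -24, -28, 21).
Jacobi: T = -D⁻¹(L+U), T[3,2] = -(-4)/(-28) = -0.1429; T[3,3] = 0.
  T[0,:] = [+0.0000, +0.0556, +0.2222, +0.1667, +0.2222]
  T[1,:] = [-0.2000, +0.0000, +0.1600, +0.1600, +0.1600]
  T[2,:] = [+0.1250, +0.2500, +0.0000, -0.1667, -0.1250]
  T[3,:] = [+0.1786, +0.2143, -0.1429, +0.0000, -0.1429]
  T[4,:] = [-0.2857, -0.0476, -0.1429, -0.1905, +0.0000]
moduli |λ_i(T)| = 0.5093, 0.2378, 0.2378, 0.1619, 0.1288.
spectral radius ρ = 0.5093; 0.5093 < 1, so it converges for any x₀.

0.5093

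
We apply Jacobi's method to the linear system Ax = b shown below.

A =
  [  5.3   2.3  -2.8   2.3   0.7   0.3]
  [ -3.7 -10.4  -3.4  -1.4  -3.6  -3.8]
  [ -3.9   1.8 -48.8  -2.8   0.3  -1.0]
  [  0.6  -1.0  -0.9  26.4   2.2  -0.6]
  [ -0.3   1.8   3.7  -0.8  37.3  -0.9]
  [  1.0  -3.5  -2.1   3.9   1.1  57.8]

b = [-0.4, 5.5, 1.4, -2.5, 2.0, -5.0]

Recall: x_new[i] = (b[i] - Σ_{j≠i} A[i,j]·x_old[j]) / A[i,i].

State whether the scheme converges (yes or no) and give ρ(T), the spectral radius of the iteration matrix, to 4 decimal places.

A = D + L + U where D = diag(5.3, -10.4, -48.8, 26.4, 37.3, 57.8).
Jacobi T = -D⁻¹(L+U): T[3,0] = -(0.6)/(26.4) = -0.0227; T[3,3] = 0.
  T[0,:] = [+0.0000  -0.4340  +0.5283  -0.4340  -0.1321  -0.0566]
  T[1,:] = [-0.3558  +0.0000  -0.3269  -0.1346  -0.3462  -0.3654]
  T[2,:] = [-0.0799  +0.0369  +0.0000  -0.0574  +0.0061  -0.0205]
  T[3,:] = [-0.0227  +0.0379  +0.0341  +0.0000  -0.0833  +0.0227]
  T[4,:] = [+0.0080  -0.0483  -0.0992  +0.0214  +0.0000  +0.0241]
  T[5,:] = [-0.0173  +0.0606  +0.0363  -0.0675  -0.0190  +0.0000]
|λ(T)| sorted: 0.3897, 0.2863, 0.1561, 0.1561, 0.0794, 0.0794.
spectral radius ρ = 0.3897; 0.3897 < 1 ⇒ converges.

yes, ρ = 0.3897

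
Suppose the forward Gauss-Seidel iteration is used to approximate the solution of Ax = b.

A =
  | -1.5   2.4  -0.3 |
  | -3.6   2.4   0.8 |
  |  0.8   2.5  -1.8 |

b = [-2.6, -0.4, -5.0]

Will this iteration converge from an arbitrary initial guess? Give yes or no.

no

Write A = D+L+U with D = diag(-1.5, 2.4, -1.8).
T_GS = -(D+L)⁻¹U: row 0 first, T[0,2] = -(-0.3)/(-1.5) = -0.2000; later rows by forward substitution.
  T[0,:] = [+0.0000, +1.6000, -0.2000]
  T[1,:] = [+0.0000, +2.4000, -0.6333]
  T[2,:] = [+0.0000, +4.0444, -0.9685]
|roots of det(T-λI)|: 1.2404, 0.1911, 0.0000.
ρ = 1.2404; 1.2404 > 1, so it fails to converge.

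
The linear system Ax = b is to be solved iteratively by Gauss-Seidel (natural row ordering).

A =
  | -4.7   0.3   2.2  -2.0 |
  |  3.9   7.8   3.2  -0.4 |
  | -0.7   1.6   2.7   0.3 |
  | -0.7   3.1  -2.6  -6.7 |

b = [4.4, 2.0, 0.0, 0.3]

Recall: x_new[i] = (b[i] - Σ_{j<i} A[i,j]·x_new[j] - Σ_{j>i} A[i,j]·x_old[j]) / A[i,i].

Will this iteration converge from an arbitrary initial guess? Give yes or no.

yes

Diagonal D = diag(-4.7, 7.8, 2.7, -6.7); L, U strict lower/upper.
T_GS = -(D+L)⁻¹U: row 0 first, T[0,1] = -(0.3)/(-4.7) = +0.0638; later rows by forward substitution.
  T[0,:] = [+0.0000  +0.0638  +0.4681  -0.4255]
  T[1,:] = [+0.0000  -0.0319  -0.6443  +0.2640]
  T[2,:] = [+0.0000  +0.0355  +0.5032  -0.3779]
  T[3,:] = [+0.0000  -0.0352  -0.5423  +0.3133]
moduli |λ_i(T)| = 0.8335, 0.0556, 0.0066, 0.0000.
spectral radius ρ = 0.8335; 0.8335 < 1, so it converges for any x₀.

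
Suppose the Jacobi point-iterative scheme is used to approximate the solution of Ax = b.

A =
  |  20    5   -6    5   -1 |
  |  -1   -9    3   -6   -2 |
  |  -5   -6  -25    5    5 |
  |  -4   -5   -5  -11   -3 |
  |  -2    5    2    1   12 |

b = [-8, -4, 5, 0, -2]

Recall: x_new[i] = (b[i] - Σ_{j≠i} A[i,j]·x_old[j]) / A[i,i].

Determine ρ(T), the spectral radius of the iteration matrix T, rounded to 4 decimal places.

0.8218

Split A = D + L + U, D = diag(20, -9, -25, -11, 12).
Jacobi T = -D⁻¹(L+U): T[2,4] = -(5)/(-25) = +0.2000; T[2,2] = 0.
  T[0,:] = [+0.0000, -0.2500, +0.3000, -0.2500, +0.0500]
  T[1,:] = [-0.1111, +0.0000, +0.3333, -0.6667, -0.2222]
  T[2,:] = [-0.2000, -0.2400, +0.0000, +0.2000, +0.2000]
  T[3,:] = [-0.3636, -0.4545, -0.4545, +0.0000, -0.2727]
  T[4,:] = [+0.1667, -0.4167, -0.1667, -0.0833, +0.0000]
moduli |λ_i(T)| = 0.8218, 0.5138, 0.5138, 0.1768, 0.1768.
spectral radius ρ = 0.8218; 0.8218 < 1, so it converges for any x₀.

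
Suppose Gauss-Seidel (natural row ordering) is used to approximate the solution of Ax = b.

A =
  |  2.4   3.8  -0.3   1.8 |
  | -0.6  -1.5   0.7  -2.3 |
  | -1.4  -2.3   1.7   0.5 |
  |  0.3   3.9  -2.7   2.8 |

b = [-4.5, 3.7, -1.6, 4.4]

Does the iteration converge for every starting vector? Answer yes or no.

Let D = diag(2.4, -1.5, 1.7, 2.8); L, U the strict triangles.
T_GS = -(D+L)⁻¹U: row 0 first, T[0,2] = -(-0.3)/(2.4) = +0.1250; later rows by forward substitution.
  T[0,:] = [+0.0000, -1.5833, +0.1250, -0.7500]
  T[1,:] = [+0.0000, +0.6333, +0.4167, -1.2333]
  T[2,:] = [+0.0000, -0.4471, +0.6667, -2.5804]
  T[3,:] = [+0.0000, -1.1436, +0.0491, -0.6900]
|λ(T)| sorted: 1.5898, 0.9945, 0.0147, 0.0000.
ρ(T) = max|λ| = 1.5898; 1.5898 > 1: divergent.

no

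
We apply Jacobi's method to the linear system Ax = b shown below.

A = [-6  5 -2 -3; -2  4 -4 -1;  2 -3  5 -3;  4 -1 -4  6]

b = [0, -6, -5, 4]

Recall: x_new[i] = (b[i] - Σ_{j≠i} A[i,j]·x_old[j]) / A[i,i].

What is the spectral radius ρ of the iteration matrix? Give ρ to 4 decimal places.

Write A = D+L+U with D = diag(-6, 4, 5, 6).
T_J = -D⁻¹(L+U): T[3,0] = -(4)/(6) = -0.6667; T[3,3] = 0.
  T[0,:] = [+0.0000, +0.8333, -0.3333, -0.5000]
  T[1,:] = [+0.5000, +0.0000, +1.0000, +0.2500]
  T[2,:] = [-0.4000, +0.6000, +0.0000, +0.6000]
  T[3,:] = [-0.6667, +0.1667, +0.6667, +0.0000]
|λ(T)| sorted: 1.2274, 0.9693, 0.9693, 0.7033.
ρ(T) = max|λ| = 1.2274; 1.2274 > 1, so it fails to converge.

1.2274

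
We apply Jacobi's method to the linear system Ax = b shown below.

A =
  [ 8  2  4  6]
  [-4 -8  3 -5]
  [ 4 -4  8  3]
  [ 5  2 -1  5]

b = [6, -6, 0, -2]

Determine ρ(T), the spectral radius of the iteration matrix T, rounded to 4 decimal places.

Split A = D + L + U, D = diag(8, -8, 8, 5).
Jacobi: T = -D⁻¹(L+U), T[2,1] = -(-4)/(8) = +0.5000; T[2,2] = 0.
  T[0,:] = [+0.0000 -0.2500 -0.5000 -0.7500]
  T[1,:] = [-0.5000 +0.0000 +0.3750 -0.6250]
  T[2,:] = [-0.5000 +0.5000 +0.0000 -0.3750]
  T[3,:] = [-1.0000 -0.4000 +0.2000 +0.0000]
|roots of det(T-λI)|: 1.1968, 0.8363, 0.8363, 0.4564.
spectral radius ρ = 1.1968; 1.1968 > 1: divergent.

1.1968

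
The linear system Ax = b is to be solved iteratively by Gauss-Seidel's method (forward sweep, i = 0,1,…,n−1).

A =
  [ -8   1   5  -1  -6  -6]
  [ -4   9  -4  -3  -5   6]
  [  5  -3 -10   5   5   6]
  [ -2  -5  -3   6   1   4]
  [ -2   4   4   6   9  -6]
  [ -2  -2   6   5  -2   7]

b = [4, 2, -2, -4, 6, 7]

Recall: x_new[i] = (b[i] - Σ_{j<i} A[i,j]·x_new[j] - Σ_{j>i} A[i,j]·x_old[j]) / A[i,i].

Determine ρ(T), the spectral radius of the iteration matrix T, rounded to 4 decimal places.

Write A = D+L+U with D = diag(-8, 9, -10, 6, 9, 7).
T_GS = -(D+L)⁻¹U: row 0 first, T[0,5] = -(-6)/(-8) = -0.7500; later rows by forward substitution.
  T[0,:] = [+0.0000 +0.1250 +0.6250 -0.1250 -0.7500 -0.7500]
  T[1,:] = [+0.0000 +0.0556 +0.7222 +0.2778 +0.2222 -1.0000]
  T[2,:] = [+0.0000 +0.0458 +0.0958 +0.3542 +0.0583 +0.5250]
  T[3,:] = [+0.0000 +0.1109 +0.8581 +0.3669 -0.2023 -1.4875]
  T[4,:] = [+0.0000 -0.0912 -0.7968 -0.5532 -0.1565 +1.7028]
  T[5,:] = [+0.0000 -0.0930 -0.5378 -0.6801 -0.1010 +0.5990]
|λ(T)| sorted: 1.5600, 0.4264, 0.4264, 0.1667, 0.0186, 0.0000.
ρ = 1.5600; 1.5600 > 1 ⇒ diverges.

1.5600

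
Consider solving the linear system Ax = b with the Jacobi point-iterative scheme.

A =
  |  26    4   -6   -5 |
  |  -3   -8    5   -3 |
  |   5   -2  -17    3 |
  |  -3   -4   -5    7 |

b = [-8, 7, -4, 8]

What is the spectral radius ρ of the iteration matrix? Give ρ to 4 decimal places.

0.5968

Let D = diag(26, -8, -17, 7); L, U the strict triangles.
Jacobi: T = -D⁻¹(L+U), T[1,0] = -(-3)/(-8) = -0.3750; T[1,1] = 0.
  T[0,:] = [+0.0000  -0.1538  +0.2308  +0.1923]
  T[1,:] = [-0.3750  +0.0000  +0.6250  -0.3750]
  T[2,:] = [+0.2941  -0.1176  +0.0000  +0.1765]
  T[3,:] = [+0.4286  +0.5714  +0.7143  +0.0000]
|λ(T)| sorted: 0.5968, 0.4700, 0.4700, 0.3040.
ρ(T) = max|λ| = 0.5968; 0.5968 < 1 ⇒ converges.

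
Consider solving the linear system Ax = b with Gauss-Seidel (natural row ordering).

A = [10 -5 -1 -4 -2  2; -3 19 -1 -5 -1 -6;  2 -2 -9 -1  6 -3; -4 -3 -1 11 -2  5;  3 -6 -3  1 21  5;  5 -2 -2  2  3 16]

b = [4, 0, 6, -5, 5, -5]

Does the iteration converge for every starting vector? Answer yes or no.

Split A = D + L + U, D = diag(10, 19, -9, 11, 21, 16).
T_GS = -(D+L)⁻¹U: row 0 first, T[0,2] = -(-1)/(10) = +0.1000; later rows by forward substitution.
  T[0,:] = [+0.0000, +0.5000, +0.1000, +0.4000, +0.2000, -0.2000]
  T[1,:] = [+0.0000, +0.0789, +0.0684, +0.3263, +0.0842, +0.2842]
  T[2,:] = [+0.0000, +0.0936, +0.0070, -0.0947, +0.6924, -0.4409]
  T[3,:] = [+0.0000, +0.2119, +0.0557, +0.2258, +0.3405, -0.4898]
  T[4,:] = [+0.0000, -0.0456, +0.0036, +0.0118, +0.0782, -0.1680]
  T[5,:] = [+0.0000, -0.1526, -0.0295, -0.1265, -0.0226, +0.1356]
|roots of det(T-λI)|: 0.6052, 0.2093, 0.2093, 0.1334, 0.0112, 0.0000.
ρ = 0.6052; 0.6052 < 1: convergent.

yes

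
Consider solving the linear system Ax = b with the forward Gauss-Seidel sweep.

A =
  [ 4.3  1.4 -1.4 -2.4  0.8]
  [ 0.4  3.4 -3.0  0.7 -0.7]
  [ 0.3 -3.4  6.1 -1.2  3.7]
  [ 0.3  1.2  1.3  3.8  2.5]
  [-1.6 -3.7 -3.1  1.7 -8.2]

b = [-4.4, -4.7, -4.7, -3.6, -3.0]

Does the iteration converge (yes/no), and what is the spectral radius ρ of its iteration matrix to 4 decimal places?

Write A = D+L+U with D = diag(4.3, 3.4, 6.1, 3.8, -8.2).
Gauss-Seidel: T = -(D+L)⁻¹U, row 0 first, T[0,4] = -(0.8)/(4.3) = -0.1860; later rows by forward substitution.
  T[0,:] = [+0.0000  -0.3256  +0.3256  +0.5581  -0.1860]
  T[1,:] = [+0.0000  +0.0383  +0.8440  -0.2715  +0.2278]
  T[2,:] = [+0.0000  +0.0374  +0.4544  +0.0179  -0.4705]
  T[3,:] = [+0.0000  +0.0008  -0.4477  +0.0356  -0.5542]
  T[4,:] = [+0.0000  +0.0323  -0.7090  +0.0142  -0.0035]
|λ(T)| sorted: 0.8577, 0.3732, 0.1721, 0.1317, 0.0000.
ρ(T) = max|λ| = 0.8577; 0.8577 < 1: convergent.

yes, ρ = 0.8577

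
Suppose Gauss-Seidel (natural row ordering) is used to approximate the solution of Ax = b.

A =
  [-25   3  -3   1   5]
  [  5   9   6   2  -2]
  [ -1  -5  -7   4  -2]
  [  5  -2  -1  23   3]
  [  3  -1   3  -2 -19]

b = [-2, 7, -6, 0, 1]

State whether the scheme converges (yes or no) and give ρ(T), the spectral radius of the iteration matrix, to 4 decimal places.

yes, ρ = 0.3820

A = D + L + U where D = diag(-25, 9, -7, 23, -19).
Gauss-Seidel: T = -(D+L)⁻¹U, row 0 first, T[0,4] = -(5)/(-25) = +0.2000; later rows by forward substitution.
  T[0,:] = [+0.0000, +0.1200, -0.1200, +0.0400, +0.2000]
  T[1,:] = [+0.0000, -0.0667, -0.6000, -0.2444, +0.1111]
  T[2,:] = [+0.0000, +0.0305, +0.4457, +0.7403, -0.3937]
  T[3,:] = [+0.0000, -0.0306, -0.0067, +0.0022, -0.1814]
  T[4,:] = [+0.0000, +0.0305, +0.0837, +0.1358, -0.0173]
eigenvalue magnitudes: 0.3820, 0.2088, 0.2088, 0.0565, 0.0000.
ρ = 0.3820; 0.3820 < 1 ⇒ converges.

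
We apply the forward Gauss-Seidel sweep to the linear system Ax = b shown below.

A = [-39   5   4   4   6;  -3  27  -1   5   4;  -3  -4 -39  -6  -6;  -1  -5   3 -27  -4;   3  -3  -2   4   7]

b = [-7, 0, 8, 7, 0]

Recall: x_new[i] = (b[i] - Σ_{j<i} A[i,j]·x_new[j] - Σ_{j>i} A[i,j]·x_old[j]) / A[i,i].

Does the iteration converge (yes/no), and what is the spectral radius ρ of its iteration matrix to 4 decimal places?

Diagonal D = diag(-39, 27, -39, -27, 7); L, U strict lower/upper.
Gauss-Seidel: T = -(D+L)⁻¹U, row 0 first, T[0,4] = -(6)/(-39) = +0.1538; later rows by forward substitution.
  T[0,:] = [+0.0000  +0.1282  +0.1026  +0.1026  +0.1538]
  T[1,:] = [+0.0000  +0.0142  +0.0484  -0.1738  -0.1311]
  T[2,:] = [+0.0000  -0.0113  -0.0129  -0.1439  -0.1522]
  T[3,:] = [+0.0000  -0.0086  -0.0142  +0.0124  -0.1465]
  T[4,:] = [+0.0000  -0.0471  -0.0188  -0.1666  -0.0819]
|λ(T)| sorted: 0.2458, 0.0987, 0.0987, 0.0194, 0.0000.
ρ(T) = max|λ| = 0.2458; 0.2458 < 1 ⇒ converges.

yes, ρ = 0.2458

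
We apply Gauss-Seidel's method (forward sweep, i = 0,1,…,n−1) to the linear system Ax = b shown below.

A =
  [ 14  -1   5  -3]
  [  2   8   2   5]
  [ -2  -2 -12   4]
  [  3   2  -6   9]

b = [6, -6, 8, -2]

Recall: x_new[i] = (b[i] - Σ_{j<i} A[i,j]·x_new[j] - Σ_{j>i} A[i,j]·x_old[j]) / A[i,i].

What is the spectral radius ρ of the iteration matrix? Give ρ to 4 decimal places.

A = D + L + U where D = diag(14, 8, -12, 9).
T_GS = -(D+L)⁻¹U: row 0 first, T[0,1] = -(-1)/(14) = +0.0714; later rows by forward substitution.
  T[0,:] = [+0.0000 +0.0714 -0.3571 +0.2143]
  T[1,:] = [+0.0000 -0.0179 -0.1607 -0.6786]
  T[2,:] = [+0.0000 -0.0089 +0.0863 +0.4107]
  T[3,:] = [+0.0000 -0.0258 +0.2123 +0.3532]
eigenvalue magnitudes: 0.5733, 0.1237, 0.0280, 0.0000.
spectral radius ρ = 0.5733; 0.5733 < 1: convergent.

0.5733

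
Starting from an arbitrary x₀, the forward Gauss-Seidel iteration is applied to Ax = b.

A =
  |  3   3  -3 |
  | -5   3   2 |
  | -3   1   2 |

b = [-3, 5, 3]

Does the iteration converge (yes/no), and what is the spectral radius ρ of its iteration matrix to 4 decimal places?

no, ρ = 1.3874

Write A = D+L+U with D = diag(3, 3, 2).
Gauss-Seidel: T = -(D+L)⁻¹U, row 0 first, T[0,2] = -(-3)/(3) = +1.0000; later rows by forward substitution.
  T[0,:] = [+0.0000 -1.0000 +1.0000]
  T[1,:] = [+0.0000 -1.6667 +1.0000]
  T[2,:] = [+0.0000 -0.6667 +1.0000]
eigenvalue magnitudes: 1.3874, 0.7208, 0.0000.
spectral radius ρ = 1.3874; 1.3874 > 1 ⇒ diverges.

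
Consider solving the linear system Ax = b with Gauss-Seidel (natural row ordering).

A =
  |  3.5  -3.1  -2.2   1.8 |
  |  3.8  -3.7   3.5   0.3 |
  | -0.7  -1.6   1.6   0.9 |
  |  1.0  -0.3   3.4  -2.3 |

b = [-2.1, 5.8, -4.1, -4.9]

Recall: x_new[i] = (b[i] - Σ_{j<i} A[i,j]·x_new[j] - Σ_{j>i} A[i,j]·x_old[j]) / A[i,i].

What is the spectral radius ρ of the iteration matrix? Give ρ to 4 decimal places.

A = D + L + U where D = diag(3.5, -3.7, 1.6, -2.3).
Gauss-Seidel: T = -(D+L)⁻¹U, row 0 first, T[0,1] = -(-3.1)/(3.5) = +0.8857; later rows by forward substitution.
  T[0,:] = [+0.0000  +0.8857  +0.6286  -0.5143]
  T[1,:] = [+0.0000  +0.9097  +1.5915  -0.4471]
  T[2,:] = [+0.0000  +1.2972  +1.8665  -1.2346]
  T[3,:] = [+0.0000  +2.1840  +2.8249  -1.9904]
eigenvalue magnitudes: 1.5988, 0.9482, 0.1352, 0.0000.
ρ(T) = max|λ| = 1.5988; 1.5988 > 1 ⇒ diverges.

1.5988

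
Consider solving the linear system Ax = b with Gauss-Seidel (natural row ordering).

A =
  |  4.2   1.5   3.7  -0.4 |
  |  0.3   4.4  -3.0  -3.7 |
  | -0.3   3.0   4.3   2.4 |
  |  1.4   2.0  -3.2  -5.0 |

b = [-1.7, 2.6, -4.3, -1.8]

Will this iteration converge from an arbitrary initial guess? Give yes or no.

A = D + L + U where D = diag(4.2, 4.4, 4.3, -5).
T_GS = -(D+L)⁻¹U: row 0 first, T[0,2] = -(3.7)/(4.2) = -0.8810; later rows by forward substitution.
  T[0,:] = [+0.0000 -0.3571 -0.8810 +0.0952]
  T[1,:] = [+0.0000 +0.0244 +0.7419 +0.8344]
  T[2,:] = [+0.0000 -0.0419 -0.5791 -1.1336]
  T[3,:] = [+0.0000 -0.0634 +0.4207 +1.0860]
|eigenvalues of T|: 0.6913, 0.2346, 0.2346, 0.0000.
ρ = 0.6913; 0.6913 < 1, so it converges for any x₀.

yes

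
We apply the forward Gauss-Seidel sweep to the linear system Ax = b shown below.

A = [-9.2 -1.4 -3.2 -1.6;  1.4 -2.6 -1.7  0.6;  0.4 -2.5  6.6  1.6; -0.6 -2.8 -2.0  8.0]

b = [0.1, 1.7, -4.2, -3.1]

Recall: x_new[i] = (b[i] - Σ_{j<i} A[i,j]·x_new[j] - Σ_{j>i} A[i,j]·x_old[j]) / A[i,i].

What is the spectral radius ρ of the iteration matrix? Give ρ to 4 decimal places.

A = D + L + U where D = diag(-9.2, -2.6, 6.6, 8).
Gauss-Seidel: T = -(D+L)⁻¹U, row 0 first, T[0,2] = -(-3.2)/(-9.2) = -0.3478; later rows by forward substitution.
  T[0,:] = [+0.0000 -0.1522 -0.3478 -0.1739]
  T[1,:] = [+0.0000 -0.0819 -0.8411 +0.1371]
  T[2,:] = [+0.0000 -0.0218 -0.2975 -0.1799]
  T[3,:] = [+0.0000 -0.0455 -0.3949 -0.0100]
|eigenvalues of T|: 0.5054, 0.0598, 0.0598, 0.0000.
spectral radius ρ = 0.5054; 0.5054 < 1 ⇒ converges.

0.5054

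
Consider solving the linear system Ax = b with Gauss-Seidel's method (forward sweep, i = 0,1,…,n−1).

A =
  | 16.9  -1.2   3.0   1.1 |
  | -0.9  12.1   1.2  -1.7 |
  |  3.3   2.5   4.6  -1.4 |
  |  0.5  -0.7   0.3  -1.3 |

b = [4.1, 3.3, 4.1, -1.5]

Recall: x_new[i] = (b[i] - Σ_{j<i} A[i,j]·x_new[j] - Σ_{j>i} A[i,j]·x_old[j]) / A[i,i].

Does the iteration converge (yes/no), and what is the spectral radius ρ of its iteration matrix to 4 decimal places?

Write A = D+L+U with D = diag(16.9, 12.1, 4.6, -1.3).
Gauss-Seidel: T = -(D+L)⁻¹U, row 0 first, T[0,2] = -(3)/(16.9) = -0.1775; later rows by forward substitution.
  T[0,:] = [+0.0000  +0.0710  -0.1775  -0.0651]
  T[1,:] = [+0.0000  +0.0053  -0.1124  +0.1357]
  T[2,:] = [+0.0000  -0.0538  +0.1884  +0.2773]
  T[3,:] = [+0.0000  +0.0120  +0.0357  -0.0341]
|roots of det(T-λI)|: 0.2415, 0.1123, 0.0304, 0.0000.
ρ(T) = max|λ| = 0.2415; 0.2415 < 1 ⇒ converges.

yes, ρ = 0.2415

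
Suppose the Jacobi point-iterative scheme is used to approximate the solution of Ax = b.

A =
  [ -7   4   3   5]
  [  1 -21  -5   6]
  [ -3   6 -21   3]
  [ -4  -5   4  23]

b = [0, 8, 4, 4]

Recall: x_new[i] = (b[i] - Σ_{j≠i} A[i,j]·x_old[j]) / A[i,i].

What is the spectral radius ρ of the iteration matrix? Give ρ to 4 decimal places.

A = D + L + U where D = diag(-7, -21, -21, 23).
T_J = -D⁻¹(L+U): T[1,2] = -(-5)/(-21) = -0.2381; T[1,1] = 0.
  T[0,:] = [+0.0000 +0.5714 +0.4286 +0.7143]
  T[1,:] = [+0.0476 +0.0000 -0.2381 +0.2857]
  T[2,:] = [-0.1429 +0.2857 +0.0000 +0.1429]
  T[3,:] = [+0.1739 +0.2174 -0.1739 +0.0000]
|roots of det(T-λI)|: 0.5249, 0.3861, 0.3861, 0.3057.
ρ(T) = max|λ| = 0.5249; 0.5249 < 1 ⇒ converges.

0.5249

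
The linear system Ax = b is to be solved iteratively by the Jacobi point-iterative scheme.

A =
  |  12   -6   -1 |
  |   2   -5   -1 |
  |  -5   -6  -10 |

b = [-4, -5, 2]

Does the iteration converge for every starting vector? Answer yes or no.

Split A = D + L + U, D = diag(12, -5, -10).
Jacobi: T = -D⁻¹(L+U), T[2,0] = -(-5)/(-10) = -0.5000; T[2,2] = 0.
  T[0,:] = [+0.0000  +0.5000  +0.0833]
  T[1,:] = [+0.4000  +0.0000  -0.2000]
  T[2,:] = [-0.5000  -0.6000  +0.0000]
moduli |λ_i(T)| = 0.5749, 0.4619, 0.1130.
spectral radius ρ = 0.5749; 0.5749 < 1, so it converges for any x₀.

yes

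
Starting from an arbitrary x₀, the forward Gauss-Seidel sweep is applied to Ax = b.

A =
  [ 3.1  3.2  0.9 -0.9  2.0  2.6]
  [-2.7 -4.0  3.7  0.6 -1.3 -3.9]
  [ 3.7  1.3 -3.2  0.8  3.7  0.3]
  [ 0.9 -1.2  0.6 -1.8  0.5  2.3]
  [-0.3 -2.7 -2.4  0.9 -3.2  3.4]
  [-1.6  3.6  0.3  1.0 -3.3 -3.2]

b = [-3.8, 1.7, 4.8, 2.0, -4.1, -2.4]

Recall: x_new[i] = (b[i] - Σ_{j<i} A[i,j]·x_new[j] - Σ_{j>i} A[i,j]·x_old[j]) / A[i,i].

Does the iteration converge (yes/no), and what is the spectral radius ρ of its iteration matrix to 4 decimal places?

no, ρ = 1.6425

Diagonal D = diag(3.1, -4, -3.2, -1.8, -3.2, -3.2); L, U strict lower/upper.
T_GS = -(D+L)⁻¹U: row 0 first, T[0,3] = -(-0.9)/(3.1) = +0.2903; later rows by forward substitution.
  T[0,:] = [+0.0000  -1.0323  -0.2903  +0.2903  -0.6452  -0.8387]
  T[1,:] = [+0.0000  +0.6968  +1.1210  -0.0460  +0.1105  -0.4089]
  T[2,:] = [+0.0000  -0.9105  +0.1197  +0.5670  +0.4552  -1.0421]
  T[3,:] = [+0.0000  -1.2841  -0.8526  +0.3648  +0.0333  +0.7836]
  T[4,:] = [+0.0000  -0.1694  -1.2482  -0.3111  -0.3648  +2.4881]
  T[5,:] = [+0.0000  +0.9881  +2.4382  +0.2911  +0.8761  -2.4593]
moduli |λ_i(T)| = 1.6425, 0.8747, 0.8747, 0.5187, 0.0540, 0.0000.
ρ(T) = max|λ| = 1.6425; 1.6425 > 1 ⇒ diverges.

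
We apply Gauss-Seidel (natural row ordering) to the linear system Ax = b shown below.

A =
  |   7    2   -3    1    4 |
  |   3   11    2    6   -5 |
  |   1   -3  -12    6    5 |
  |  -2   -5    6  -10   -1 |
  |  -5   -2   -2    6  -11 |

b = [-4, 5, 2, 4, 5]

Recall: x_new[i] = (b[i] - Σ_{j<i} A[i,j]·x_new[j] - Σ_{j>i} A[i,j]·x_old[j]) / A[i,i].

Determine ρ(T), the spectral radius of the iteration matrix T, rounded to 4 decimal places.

Diagonal D = diag(7, 11, -12, -10, -11); L, U strict lower/upper.
Gauss-Seidel: T = -(D+L)⁻¹U, row 0 first, T[0,1] = -(2)/(7) = -0.2857; later rows by forward substitution.
  T[0,:] = [+0.0000 -0.2857 +0.4286 -0.1429 -0.5714]
  T[1,:] = [+0.0000 +0.0779 -0.2987 -0.5065 +0.6104]
  T[2,:] = [+0.0000 -0.0433 +0.1104 +0.6147 +0.2165]
  T[3,:] = [+0.0000 -0.0078 +0.1299 +0.6506 -0.1610]
  T[4,:] = [+0.0000 +0.1193 -0.0897 +0.4002 +0.0216]
|roots of det(T-λI)|: 0.7607, 0.1177, 0.1149, 0.1149, 0.0000.
spectral radius ρ = 0.7607; 0.7607 < 1: convergent.

0.7607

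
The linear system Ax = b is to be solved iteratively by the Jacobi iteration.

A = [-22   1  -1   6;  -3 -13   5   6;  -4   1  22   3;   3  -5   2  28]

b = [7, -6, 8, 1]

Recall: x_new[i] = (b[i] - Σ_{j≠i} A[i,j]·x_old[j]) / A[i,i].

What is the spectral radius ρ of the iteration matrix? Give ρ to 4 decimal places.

0.3450

Split A = D + L + U, D = diag(-22, -13, 22, 28).
Jacobi: T = -D⁻¹(L+U), T[2,1] = -(1)/(22) = -0.0455; T[2,2] = 0.
  T[0,:] = [+0.0000 +0.0455 -0.0455 +0.2727]
  T[1,:] = [-0.2308 +0.0000 +0.3846 +0.4615]
  T[2,:] = [+0.1818 -0.0455 +0.0000 -0.1364]
  T[3,:] = [-0.1071 +0.1786 -0.0714 +0.0000]
moduli |λ_i(T)| = 0.3450, 0.2520, 0.2520, 0.1414.
spectral radius ρ = 0.3450; 0.3450 < 1: convergent.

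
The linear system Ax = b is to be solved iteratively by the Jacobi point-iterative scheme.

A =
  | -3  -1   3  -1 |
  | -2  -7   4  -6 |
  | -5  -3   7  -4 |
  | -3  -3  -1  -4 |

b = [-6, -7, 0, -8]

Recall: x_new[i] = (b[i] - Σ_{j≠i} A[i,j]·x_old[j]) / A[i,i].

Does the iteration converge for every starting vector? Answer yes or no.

no

Split A = D + L + U, D = diag(-3, -7, 7, -4).
Jacobi T = -D⁻¹(L+U): T[0,2] = -(3)/(-3) = +1.0000; T[0,0] = 0.
  T[0,:] = [+0.0000, -0.3333, +1.0000, -0.3333]
  T[1,:] = [-0.2857, +0.0000, +0.5714, -0.8571]
  T[2,:] = [+0.7143, +0.4286, +0.0000, +0.5714]
  T[3,:] = [-0.7500, -0.7500, -0.2500, +0.0000]
moduli |λ_i(T)| = 1.5768, 0.8132, 0.8132, 0.0130.
ρ = 1.5768; 1.5768 > 1 ⇒ diverges.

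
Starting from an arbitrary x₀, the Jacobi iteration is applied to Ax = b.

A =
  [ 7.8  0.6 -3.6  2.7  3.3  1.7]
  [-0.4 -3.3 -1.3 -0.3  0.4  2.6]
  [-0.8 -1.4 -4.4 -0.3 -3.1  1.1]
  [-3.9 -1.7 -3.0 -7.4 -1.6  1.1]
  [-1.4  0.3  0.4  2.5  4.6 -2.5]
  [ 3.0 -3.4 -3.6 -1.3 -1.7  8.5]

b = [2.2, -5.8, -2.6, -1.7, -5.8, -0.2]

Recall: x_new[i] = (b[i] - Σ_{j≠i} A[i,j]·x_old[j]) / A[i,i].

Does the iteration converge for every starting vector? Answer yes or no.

no

Split A = D + L + U, D = diag(7.8, -3.3, -4.4, -7.4, 4.6, 8.5).
Jacobi: T = -D⁻¹(L+U), T[2,5] = -(1.1)/(-4.4) = +0.2500; T[2,2] = 0.
  T[0,:] = [+0.0000, -0.0769, +0.4615, -0.3462, -0.4231, -0.2179]
  T[1,:] = [-0.1212, +0.0000, -0.3939, -0.0909, +0.1212, +0.7879]
  T[2,:] = [-0.1818, -0.3182, +0.0000, -0.0682, -0.7045, +0.2500]
  T[3,:] = [-0.5270, -0.2297, -0.4054, +0.0000, -0.2162, +0.1486]
  T[4,:] = [+0.3043, -0.0652, -0.0870, -0.5435, +0.0000, +0.5435]
  T[5,:] = [-0.3529, +0.4000, +0.4235, +0.1529, +0.2000, +0.0000]
|λ(T)| sorted: 1.1931, 0.7494, 0.7072, 0.7072, 0.4167, 0.0044.
ρ = 1.1931; 1.1931 > 1, so it fails to converge.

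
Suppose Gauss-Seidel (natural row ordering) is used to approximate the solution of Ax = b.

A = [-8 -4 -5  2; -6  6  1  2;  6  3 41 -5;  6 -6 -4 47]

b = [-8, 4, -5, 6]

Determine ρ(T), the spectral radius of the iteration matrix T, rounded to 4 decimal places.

0.3163

Write A = D+L+U with D = diag(-8, 6, 41, 47).
Gauss-Seidel: T = -(D+L)⁻¹U, row 0 first, T[0,3] = -(2)/(-8) = +0.2500; later rows by forward substitution.
  T[0,:] = [+0.0000, -0.5000, -0.6250, +0.2500]
  T[1,:] = [+0.0000, -0.5000, -0.7917, -0.0833]
  T[2,:] = [+0.0000, +0.1098, +0.1494, +0.0915]
  T[3,:] = [+0.0000, +0.0093, -0.0086, -0.0348]
|eigenvalues of T|: 0.3163, 0.0640, 0.0640, 0.0000.
ρ(T) = max|λ| = 0.3163; 0.3163 < 1, so it converges for any x₀.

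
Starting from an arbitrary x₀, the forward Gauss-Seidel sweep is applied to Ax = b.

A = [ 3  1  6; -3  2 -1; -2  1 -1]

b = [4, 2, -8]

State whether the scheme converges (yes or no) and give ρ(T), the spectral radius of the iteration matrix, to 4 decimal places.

no, ρ = 1.2638

Diagonal D = diag(3, 2, -1); L, U strict lower/upper.
T_GS = -(D+L)⁻¹U: row 0 first, T[0,1] = -(1)/(3) = -0.3333; later rows by forward substitution.
  T[0,:] = [+0.0000, -0.3333, -2.0000]
  T[1,:] = [+0.0000, -0.5000, -2.5000]
  T[2,:] = [+0.0000, +0.1667, +1.5000]
|roots of det(T-λI)|: 1.2638, 0.2638, 0.0000.
ρ = 1.2638; 1.2638 > 1 ⇒ diverges.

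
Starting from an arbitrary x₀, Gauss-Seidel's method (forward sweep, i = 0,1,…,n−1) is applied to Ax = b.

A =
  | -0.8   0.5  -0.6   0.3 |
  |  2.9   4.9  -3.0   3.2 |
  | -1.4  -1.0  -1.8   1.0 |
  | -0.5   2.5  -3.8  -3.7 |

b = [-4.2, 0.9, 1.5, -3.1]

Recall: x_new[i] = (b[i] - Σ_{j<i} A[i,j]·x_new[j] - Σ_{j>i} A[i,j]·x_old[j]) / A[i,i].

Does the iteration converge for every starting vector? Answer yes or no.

no

Write A = D+L+U with D = diag(-0.8, 4.9, -1.8, -3.7).
Gauss-Seidel: T = -(D+L)⁻¹U, row 0 first, T[0,1] = -(0.5)/(-0.8) = +0.6250; later rows by forward substitution.
  T[0,:] = [+0.0000 +0.6250 -0.7500 +0.3750]
  T[1,:] = [+0.0000 -0.3699 +1.0561 -0.8750]
  T[2,:] = [+0.0000 -0.2806 -0.0034 +0.7500]
  T[3,:] = [+0.0000 -0.0462 +0.8184 -1.4122]
|λ(T)| sorted: 1.6948, 0.1302, 0.1302, 0.0000.
ρ(T) = max|λ| = 1.6948; 1.6948 > 1: divergent.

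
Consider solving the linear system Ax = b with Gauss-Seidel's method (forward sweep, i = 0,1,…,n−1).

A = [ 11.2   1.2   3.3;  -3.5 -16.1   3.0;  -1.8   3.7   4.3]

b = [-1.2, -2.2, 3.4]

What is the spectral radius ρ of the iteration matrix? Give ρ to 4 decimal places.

0.2863

Diagonal D = diag(11.2, -16.1, 4.3); L, U strict lower/upper.
T_GS = -(D+L)⁻¹U: row 0 first, T[0,2] = -(3.3)/(11.2) = -0.2946; later rows by forward substitution.
  T[0,:] = [+0.0000  -0.1071  -0.2946]
  T[1,:] = [+0.0000  +0.0233  +0.2504]
  T[2,:] = [+0.0000  -0.0649  -0.3388]
|eigenvalues of T|: 0.2863, 0.0292, 0.0000.
ρ(T) = max|λ| = 0.2863; 0.2863 < 1: convergent.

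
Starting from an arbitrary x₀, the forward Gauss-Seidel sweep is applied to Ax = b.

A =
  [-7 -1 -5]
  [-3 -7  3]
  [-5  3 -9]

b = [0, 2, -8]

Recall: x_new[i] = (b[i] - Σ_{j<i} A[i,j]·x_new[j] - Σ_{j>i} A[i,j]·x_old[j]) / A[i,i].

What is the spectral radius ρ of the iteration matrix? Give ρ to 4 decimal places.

Diagonal D = diag(-7, -7, -9); L, U strict lower/upper.
T_GS = -(D+L)⁻¹U: row 0 first, T[0,2] = -(-5)/(-7) = -0.7143; later rows by forward substitution.
  T[0,:] = [+0.0000, -0.1429, -0.7143]
  T[1,:] = [+0.0000, +0.0612, +0.7347]
  T[2,:] = [+0.0000, +0.0998, +0.6417]
|eigenvalues of T|: 0.7484, 0.0454, 0.0000.
ρ = 0.7484; 0.7484 < 1, so it converges for any x₀.

0.7484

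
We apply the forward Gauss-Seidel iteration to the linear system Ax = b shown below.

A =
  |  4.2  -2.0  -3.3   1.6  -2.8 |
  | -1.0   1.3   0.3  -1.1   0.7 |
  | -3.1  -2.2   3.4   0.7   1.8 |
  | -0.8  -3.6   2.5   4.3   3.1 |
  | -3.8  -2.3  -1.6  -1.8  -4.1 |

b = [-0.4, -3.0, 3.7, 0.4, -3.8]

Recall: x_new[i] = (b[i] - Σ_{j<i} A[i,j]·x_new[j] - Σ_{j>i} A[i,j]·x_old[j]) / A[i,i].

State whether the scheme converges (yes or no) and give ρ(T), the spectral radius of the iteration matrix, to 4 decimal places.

Diagonal D = diag(4.2, 1.3, 3.4, 4.3, -4.1); L, U strict lower/upper.
GS T = -(D+L)⁻¹U: row 0 first, T[0,2] = -(-3.3)/(4.2) = +0.7857; later rows by forward substitution.
  T[0,:] = [+0.0000, +0.4762, +0.7857, -0.3810, +0.6667]
  T[1,:] = [+0.0000, +0.3663, +0.3736, +0.5531, -0.0256]
  T[2,:] = [+0.0000, +0.6712, +0.9581, -0.1953, +0.0618]
  T[3,:] = [+0.0000, +0.0050, -0.0981, +0.5058, -0.6543]
  T[4,:] = [+0.0000, -0.9110, -1.2687, -0.1030, -0.3404]
|λ(T)| sorted: 1.3351, 0.3340, 0.2944, 0.1152, 0.0000.
ρ(T) = max|λ| = 1.3351; 1.3351 > 1: divergent.

no, ρ = 1.3351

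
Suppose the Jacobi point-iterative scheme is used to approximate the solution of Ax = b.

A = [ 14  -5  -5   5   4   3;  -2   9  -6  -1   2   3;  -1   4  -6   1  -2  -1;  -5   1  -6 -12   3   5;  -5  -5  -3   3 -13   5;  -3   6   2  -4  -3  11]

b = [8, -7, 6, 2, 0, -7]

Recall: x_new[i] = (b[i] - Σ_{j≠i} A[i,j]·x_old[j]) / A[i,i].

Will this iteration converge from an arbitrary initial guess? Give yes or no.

Write A = D+L+U with D = diag(14, 9, -6, -12, -13, 11).
Jacobi: T = -D⁻¹(L+U), T[3,5] = -(5)/(-12) = +0.4167; T[3,3] = 0.
  T[0,:] = [+0.0000, +0.3571, +0.3571, -0.3571, -0.2857, -0.2143]
  T[1,:] = [+0.2222, +0.0000, +0.6667, +0.1111, -0.2222, -0.3333]
  T[2,:] = [-0.1667, +0.6667, +0.0000, +0.1667, -0.3333, -0.1667]
  T[3,:] = [-0.4167, +0.0833, -0.5000, +0.0000, +0.2500, +0.4167]
  T[4,:] = [-0.3846, -0.3846, -0.2308, +0.2308, +0.0000, +0.3846]
  T[5,:] = [+0.2727, -0.5455, -0.1818, +0.3636, +0.2727, +0.0000]
|eigenvalues of T|: 1.2324, 0.8711, 0.3703, 0.3703, 0.3300, 0.0239.
ρ = 1.2324; 1.2324 > 1: divergent.

no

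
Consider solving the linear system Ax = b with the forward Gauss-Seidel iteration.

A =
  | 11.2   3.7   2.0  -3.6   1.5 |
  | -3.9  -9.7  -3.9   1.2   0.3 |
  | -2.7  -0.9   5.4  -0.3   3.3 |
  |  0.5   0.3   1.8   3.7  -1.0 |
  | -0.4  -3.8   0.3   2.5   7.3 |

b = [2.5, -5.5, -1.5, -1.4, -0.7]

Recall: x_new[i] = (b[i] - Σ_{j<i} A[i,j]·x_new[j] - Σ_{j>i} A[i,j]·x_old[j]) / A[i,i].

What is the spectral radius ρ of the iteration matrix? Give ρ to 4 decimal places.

A = D + L + U where D = diag(11.2, -9.7, 5.4, 3.7, 7.3).
Gauss-Seidel: T = -(D+L)⁻¹U, row 0 first, T[0,2] = -(2)/(11.2) = -0.1786; later rows by forward substitution.
  T[0,:] = [+0.0000, -0.3304, -0.1786, +0.3214, -0.1339]
  T[1,:] = [+0.0000, +0.1328, -0.3303, -0.0055, +0.0848]
  T[2,:] = [+0.0000, -0.1430, -0.1443, +0.2153, -0.6639]
  T[3,:] = [+0.0000, +0.1035, +0.1211, -0.1478, +0.6045]
  T[4,:] = [+0.0000, +0.0215, -0.2173, +0.0565, -0.1429]
|λ(T)| sorted: 0.6854, 0.3407, 0.0216, 0.0216, 0.0000.
ρ(T) = max|λ| = 0.6854; 0.6854 < 1: convergent.

0.6854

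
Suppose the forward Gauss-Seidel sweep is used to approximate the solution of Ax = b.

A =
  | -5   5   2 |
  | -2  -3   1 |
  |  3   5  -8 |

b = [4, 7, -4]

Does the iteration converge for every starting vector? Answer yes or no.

yes

Write A = D+L+U with D = diag(-5, -3, -8).
T_GS = -(D+L)⁻¹U: row 0 first, T[0,2] = -(2)/(-5) = +0.4000; later rows by forward substitution.
  T[0,:] = [+0.0000, +1.0000, +0.4000]
  T[1,:] = [+0.0000, -0.6667, +0.0667]
  T[2,:] = [+0.0000, -0.0417, +0.1917]
moduli |λ_i(T)| = 0.6634, 0.1884, 0.0000.
spectral radius ρ = 0.6634; 0.6634 < 1: convergent.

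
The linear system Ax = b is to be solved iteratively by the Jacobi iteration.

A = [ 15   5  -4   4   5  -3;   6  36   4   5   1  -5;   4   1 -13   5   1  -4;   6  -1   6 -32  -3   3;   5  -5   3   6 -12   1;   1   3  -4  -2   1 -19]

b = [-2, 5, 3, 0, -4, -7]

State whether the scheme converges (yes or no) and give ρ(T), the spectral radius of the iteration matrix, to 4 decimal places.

A = D + L + U where D = diag(15, 36, -13, -32, -12, -19).
Jacobi T = -D⁻¹(L+U): T[4,1] = -(-5)/(-12) = -0.4167; T[4,4] = 0.
  T[0,:] = [+0.0000, -0.3333, +0.2667, -0.2667, -0.3333, +0.2000]
  T[1,:] = [-0.1667, +0.0000, -0.1111, -0.1389, -0.0278, +0.1389]
  T[2,:] = [+0.3077, +0.0769, +0.0000, +0.3846, +0.0769, -0.3077]
  T[3,:] = [+0.1875, -0.0312, +0.1875, +0.0000, -0.0938, +0.0938]
  T[4,:] = [+0.4167, -0.4167, +0.2500, +0.5000, +0.0000, +0.0833]
  T[5,:] = [+0.0526, +0.1579, -0.2105, -0.1053, +0.0526, +0.0000]
|λ(T)| sorted: 0.5139, 0.3695, 0.3695, 0.2218, 0.1511, 0.1133.
ρ(T) = max|λ| = 0.5139; 0.5139 < 1, so it converges for any x₀.

yes, ρ = 0.5139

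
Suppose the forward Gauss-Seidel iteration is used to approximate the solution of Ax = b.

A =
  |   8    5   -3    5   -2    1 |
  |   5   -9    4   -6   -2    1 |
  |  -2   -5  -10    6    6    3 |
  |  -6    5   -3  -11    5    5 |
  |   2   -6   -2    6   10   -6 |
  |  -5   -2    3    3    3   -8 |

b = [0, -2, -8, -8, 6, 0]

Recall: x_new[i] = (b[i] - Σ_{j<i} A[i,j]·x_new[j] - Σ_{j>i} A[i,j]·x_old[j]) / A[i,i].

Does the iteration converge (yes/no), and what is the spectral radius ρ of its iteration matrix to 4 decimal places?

no, ρ = 1.3525

A = D + L + U where D = diag(8, -9, -10, -11, 10, -8).
GS T = -(D+L)⁻¹U: row 0 first, T[0,4] = -(-2)/(8) = +0.2500; later rows by forward substitution.
  T[0,:] = [+0.0000 -0.6250 +0.3750 -0.6250 +0.2500 -0.1250]
  T[1,:] = [+0.0000 -0.3472 +0.6528 -1.0139 -0.0833 +0.0417]
  T[2,:] = [+0.0000 +0.2986 -0.4014 +1.2319 +0.5917 +0.3042]
  T[3,:] = [+0.0000 +0.1016 +0.2016 -0.4559 +0.1189 +0.4587]
  T[4,:] = [+0.0000 -0.0846 +0.1154 +0.0366 -0.0530 +0.4356]
  T[5,:] = [+0.0000 +0.5958 -0.4292 +0.9488 +0.1112 +0.5171]
|eigenvalues of T|: 1.3525, 0.7611, 0.3120, 0.2974, 0.2974, 0.0000.
ρ = 1.3525; 1.3525 > 1: divergent.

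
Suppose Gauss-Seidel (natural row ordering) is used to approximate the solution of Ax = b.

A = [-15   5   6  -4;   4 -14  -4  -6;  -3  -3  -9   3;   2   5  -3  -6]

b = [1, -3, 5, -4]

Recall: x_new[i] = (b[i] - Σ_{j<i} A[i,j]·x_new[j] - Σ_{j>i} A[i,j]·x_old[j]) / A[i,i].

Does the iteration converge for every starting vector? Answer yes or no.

yes

A = D + L + U where D = diag(-15, -14, -9, -6).
Gauss-Seidel: T = -(D+L)⁻¹U, row 0 first, T[0,3] = -(-4)/(-15) = -0.2667; later rows by forward substitution.
  T[0,:] = [+0.0000  +0.3333  +0.4000  -0.2667]
  T[1,:] = [+0.0000  +0.0952  -0.1714  -0.5048]
  T[2,:] = [+0.0000  -0.1429  -0.0762  +0.5905]
  T[3,:] = [+0.0000  +0.2619  +0.0286  -0.8048]
|eigenvalues of T|: 0.7106, 0.1220, 0.1220, 0.0000.
ρ = 0.7106; 0.7106 < 1: convergent.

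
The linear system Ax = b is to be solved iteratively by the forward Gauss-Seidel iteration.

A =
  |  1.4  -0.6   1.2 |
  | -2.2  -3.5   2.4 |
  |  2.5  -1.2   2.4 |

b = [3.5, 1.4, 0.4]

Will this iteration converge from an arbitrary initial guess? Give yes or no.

Diagonal D = diag(1.4, -3.5, 2.4); L, U strict lower/upper.
Gauss-Seidel: T = -(D+L)⁻¹U, row 0 first, T[0,2] = -(1.2)/(1.4) = -0.8571; later rows by forward substitution.
  T[0,:] = [+0.0000  +0.4286  -0.8571]
  T[1,:] = [+0.0000  -0.2694  +1.2245]
  T[2,:] = [+0.0000  -0.5811  +1.5051]
|eigenvalues of T|: 0.8929, 0.3429, 0.0000.
spectral radius ρ = 0.8929; 0.8929 < 1, so it converges for any x₀.

yes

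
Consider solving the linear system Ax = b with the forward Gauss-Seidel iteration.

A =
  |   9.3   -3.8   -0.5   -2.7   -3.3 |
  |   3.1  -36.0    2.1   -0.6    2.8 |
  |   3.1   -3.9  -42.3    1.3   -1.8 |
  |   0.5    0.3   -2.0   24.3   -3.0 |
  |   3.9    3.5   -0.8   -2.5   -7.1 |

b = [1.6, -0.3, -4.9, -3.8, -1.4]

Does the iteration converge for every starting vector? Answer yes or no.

Let D = diag(9.3, -36, -42.3, 24.3, -7.1); L, U the strict triangles.
GS T = -(D+L)⁻¹U: row 0 first, T[0,1] = -(-3.8)/(9.3) = +0.4086; later rows by forward substitution.
  T[0,:] = [+0.0000  +0.4086  +0.0538  +0.2903  +0.3548]
  T[1,:] = [+0.0000  +0.0352  +0.0630  +0.0083  +0.1083]
  T[2,:] = [+0.0000  +0.0267  -0.0019  +0.0512  -0.0265]
  T[3,:] = [+0.0000  -0.0066  -0.0020  -0.0019  +0.1126]
  T[4,:] = [+0.0000  +0.2411  +0.0615  +0.1585  +0.2116]
|λ(T)| sorted: 0.3472, 0.1232, 0.0341, 0.0341, 0.0000.
ρ = 0.3472; 0.3472 < 1, so it converges for any x₀.

yes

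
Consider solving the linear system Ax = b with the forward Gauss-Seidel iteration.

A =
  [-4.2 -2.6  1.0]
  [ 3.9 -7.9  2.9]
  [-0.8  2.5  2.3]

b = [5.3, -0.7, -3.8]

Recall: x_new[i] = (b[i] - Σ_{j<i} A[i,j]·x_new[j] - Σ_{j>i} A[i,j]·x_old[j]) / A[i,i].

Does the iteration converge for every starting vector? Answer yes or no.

yes

Write A = D+L+U with D = diag(-4.2, -7.9, 2.3).
T_GS = -(D+L)⁻¹U: row 0 first, T[0,1] = -(-2.6)/(-4.2) = -0.6190; later rows by forward substitution.
  T[0,:] = [+0.0000, -0.6190, +0.2381]
  T[1,:] = [+0.0000, -0.3056, +0.4846]
  T[2,:] = [+0.0000, +0.1169, -0.4440]
|eigenvalues of T|: 0.6226, 0.1270, 0.0000.
ρ = 0.6226; 0.6226 < 1, so it converges for any x₀.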